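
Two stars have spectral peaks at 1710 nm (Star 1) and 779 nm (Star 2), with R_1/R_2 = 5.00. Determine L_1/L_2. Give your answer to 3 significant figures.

1.08

Wien's law gives T ∝ 1/λ_max, so T_1/T_2 = λ_2/λ_1 = 779/1710 = 0.4556.
Then L ∝ R²T⁴ gives L_1/L_2 = (5.00)² × (0.4556)⁴ = 25.00 × 0.04307 = 1.077.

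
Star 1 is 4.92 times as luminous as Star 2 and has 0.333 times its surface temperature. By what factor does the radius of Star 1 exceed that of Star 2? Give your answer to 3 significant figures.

L ∝ R²T⁴ gives R ∝ √L / T², so
R_1/R_2 = √(4.92) / (0.333)² = 2.218 / 0.1109 = 20.00.

20.0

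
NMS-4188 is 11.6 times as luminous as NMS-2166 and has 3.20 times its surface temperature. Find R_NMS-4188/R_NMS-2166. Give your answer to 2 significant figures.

L ∝ R²T⁴ gives R ∝ √L / T², so
R_NMS-4188/R_NMS-2166 = √(11.6) / (3.20)² = 3.406 / 10.24 = 0.3326.

0.33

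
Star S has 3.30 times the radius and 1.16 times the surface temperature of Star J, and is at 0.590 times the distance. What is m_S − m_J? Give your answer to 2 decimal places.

L_S/L_J = (3.30)²(1.16)⁴ = 19.72.
F_S/F_J = (L_S/L_J)/(d_S/d_J)² = 19.72/0.3481 = 56.64.
m_S − m_J = −2.5 log₁₀(56.64) = -4.38.

-4.38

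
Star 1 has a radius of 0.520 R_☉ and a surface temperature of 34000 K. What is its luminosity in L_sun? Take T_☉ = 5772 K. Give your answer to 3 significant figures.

L/L_☉ = (R/R_☉)² (T/T_☉)⁴ = (0.520)² × (34000/5772)⁴
       = 0.2704 × (5.891)⁴ = 0.2704 × 1204 = 325.5.

326 L_sun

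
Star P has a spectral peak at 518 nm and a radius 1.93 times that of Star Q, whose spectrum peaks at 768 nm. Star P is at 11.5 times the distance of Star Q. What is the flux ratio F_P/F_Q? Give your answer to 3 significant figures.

0.136

Wien's law: T_P/T_Q = λ_Q/λ_P = 768/518 = 1.483.
L_P/L_Q = (R_P/R_Q)²(T_P/T_Q)⁴ = (1.93)²(1.483)⁴ = 18.00.
F_P/F_Q = (L_P/L_Q)/(d_P/d_Q)² = 18.00/(11.5)² = 0.1361.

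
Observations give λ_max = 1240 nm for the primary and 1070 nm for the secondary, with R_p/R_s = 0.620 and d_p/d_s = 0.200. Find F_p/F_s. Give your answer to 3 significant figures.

Wien's law: T_p/T_s = λ_s/λ_p = 1070/1240 = 0.8629.
L_p/L_s = (R_p/R_s)²(T_p/T_s)⁴ = (0.620)²(0.8629)⁴ = 0.2131.
F_p/F_s = (L_p/L_s)/(d_p/d_s)² = 0.2131/(0.200)² = 5.328.

5.33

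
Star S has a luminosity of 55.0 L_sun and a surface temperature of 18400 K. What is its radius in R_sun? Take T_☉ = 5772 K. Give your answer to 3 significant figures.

R/R_☉ = √(L/L_☉) / (T/T_☉)² = √(55.0) / (3.188)²
       = 7.416 / 10.16 = 0.7298.

0.730 R_sun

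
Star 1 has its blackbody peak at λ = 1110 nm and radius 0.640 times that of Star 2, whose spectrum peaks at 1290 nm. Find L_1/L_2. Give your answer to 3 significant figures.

0.747

Wien's law gives T ∝ 1/λ_max, so T_1/T_2 = λ_2/λ_1 = 1290/1110 = 1.162.
Then L ∝ R²T⁴ gives L_1/L_2 = (0.640)² × (1.162)⁴ = 0.4096 × 1.824 = 0.7472.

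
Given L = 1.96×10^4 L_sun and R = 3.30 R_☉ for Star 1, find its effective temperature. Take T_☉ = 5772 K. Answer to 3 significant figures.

T/T_☉ = (L/L_☉)^(1/4) / (R/R_☉)^(1/2)
T = 5772 × (1.96×10^4)^(1/4) / √(3.30) = 5772 × 11.83 / 1.817 = 3.760×10^4 K.

3.76×10^4 K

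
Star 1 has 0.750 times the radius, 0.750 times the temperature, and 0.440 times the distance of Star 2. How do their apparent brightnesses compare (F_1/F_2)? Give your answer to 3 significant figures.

L_1/L_2 = (R_1/R_2)²(T_1/T_2)⁴ = (0.750)² × (0.750)⁴ = 0.1780.
F_1/F_2 = (L_1/L_2)/(d_1/d_2)² = 0.1780 / (0.440)² = 0.9193.

0.919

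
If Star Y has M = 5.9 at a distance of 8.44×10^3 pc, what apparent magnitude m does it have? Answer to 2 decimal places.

20.53

m = M + 5 log₁₀(d/10 pc) = 5.9 + 5 log₁₀(8.44×10^3/10)
  = 5.9 + 5 × 2.926 = 5.9 + 14.63 = 20.53.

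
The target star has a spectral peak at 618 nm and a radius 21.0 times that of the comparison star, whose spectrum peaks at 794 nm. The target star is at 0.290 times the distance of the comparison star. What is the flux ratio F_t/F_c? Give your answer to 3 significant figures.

1.43×10^4

Wien's law: T_t/T_c = λ_c/λ_t = 794/618 = 1.285.
L_t/L_c = (R_t/R_c)²(T_t/T_c)⁴ = (21.0)²(1.285)⁴ = 1202.
F_t/F_c = (L_t/L_c)/(d_t/d_c)² = 1202/(0.290)² = 1.429×10^4.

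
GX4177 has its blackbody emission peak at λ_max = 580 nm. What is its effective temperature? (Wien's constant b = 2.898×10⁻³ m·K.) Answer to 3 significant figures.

5.00×10^3 K

T = b/λ_max = 2.898×10⁻³ / (580×10⁻⁹) = 4997 K.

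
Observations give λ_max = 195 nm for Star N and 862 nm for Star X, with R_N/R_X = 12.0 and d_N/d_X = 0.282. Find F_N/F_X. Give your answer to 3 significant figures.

Wien's law: T_N/T_X = λ_X/λ_N = 862/195 = 4.421.
L_N/L_X = (R_N/R_X)²(T_N/T_X)⁴ = (12.0)²(4.421)⁴ = 5.499×10^4.
F_N/F_X = (L_N/L_X)/(d_N/d_X)² = 5.499×10^4/(0.282)² = 6.914×10^5.

6.91×10^5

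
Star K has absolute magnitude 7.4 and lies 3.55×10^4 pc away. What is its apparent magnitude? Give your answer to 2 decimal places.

25.15

m = M + 5 log₁₀(d/10 pc) = 7.4 + 5 log₁₀(3.55×10^4/10)
  = 7.4 + 5 × 3.550 = 7.4 + 17.75 = 25.15.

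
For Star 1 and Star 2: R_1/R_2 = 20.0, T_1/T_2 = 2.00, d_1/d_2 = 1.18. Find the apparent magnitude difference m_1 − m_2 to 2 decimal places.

-9.16

L_1/L_2 = (20.0)²(2.00)⁴ = 6400.
F_1/F_2 = (L_1/L_2)/(d_1/d_2)² = 6400/1.392 = 4596.
m_1 − m_2 = −2.5 log₁₀(4596) = -9.16.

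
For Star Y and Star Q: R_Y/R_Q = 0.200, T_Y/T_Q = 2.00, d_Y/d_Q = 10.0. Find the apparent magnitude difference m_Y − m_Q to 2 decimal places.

L_Y/L_Q = (0.200)²(2.00)⁴ = 0.6400.
F_Y/F_Q = (L_Y/L_Q)/(d_Y/d_Q)² = 0.6400/100.0 = 0.006400.
m_Y − m_Q = −2.5 log₁₀(0.006400) = 5.48.

5.48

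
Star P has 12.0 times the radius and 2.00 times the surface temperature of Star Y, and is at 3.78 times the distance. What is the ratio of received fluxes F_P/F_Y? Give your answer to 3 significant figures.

161

L_P/L_Y = (R_P/R_Y)²(T_P/T_Y)⁴ = (12.0)² × (2.00)⁴ = 2304.
F_P/F_Y = (L_P/L_Y)/(d_P/d_Y)² = 2304 / (3.78)² = 161.2.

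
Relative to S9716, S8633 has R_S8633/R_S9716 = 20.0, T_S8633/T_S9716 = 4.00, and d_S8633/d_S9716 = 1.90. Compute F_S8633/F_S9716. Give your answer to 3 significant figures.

2.84×10^4

L_S8633/L_S9716 = (R_S8633/R_S9716)²(T_S8633/T_S9716)⁴ = (20.0)² × (4.00)⁴ = 1.024×10^5.
F_S8633/F_S9716 = (L_S8633/L_S9716)/(d_S8633/d_S9716)² = 1.024×10^5 / (1.90)² = 2.837×10^4.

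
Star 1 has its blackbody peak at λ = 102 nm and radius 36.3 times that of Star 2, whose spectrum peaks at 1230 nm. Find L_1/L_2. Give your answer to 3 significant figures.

2.79×10^7

Wien's law gives T ∝ 1/λ_max, so T_1/T_2 = λ_2/λ_1 = 1230/102 = 12.06.
Then L ∝ R²T⁴ gives L_1/L_2 = (36.3)² × (12.06)⁴ = 1318 × 2.115×10^4 = 2.786×10^7.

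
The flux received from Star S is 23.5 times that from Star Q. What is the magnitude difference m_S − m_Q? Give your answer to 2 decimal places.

-3.43

m_S − m_Q = −2.5 log₁₀(F_S/F_Q) = −2.5 log₁₀(23.5) = −2.5 × (1.371) = -3.428.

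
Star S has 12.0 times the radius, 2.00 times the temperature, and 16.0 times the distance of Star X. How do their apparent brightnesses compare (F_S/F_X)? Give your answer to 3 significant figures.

L_S/L_X = (R_S/R_X)²(T_S/T_X)⁴ = (12.0)² × (2.00)⁴ = 2304.
F_S/F_X = (L_S/L_X)/(d_S/d_X)² = 2304 / (16.0)² = 9.000.

9.00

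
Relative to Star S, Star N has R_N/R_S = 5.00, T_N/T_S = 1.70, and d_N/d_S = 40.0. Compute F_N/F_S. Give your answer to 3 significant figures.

L_N/L_S = (R_N/R_S)²(T_N/T_S)⁴ = (5.00)² × (1.70)⁴ = 208.8.
F_N/F_S = (L_N/L_S)/(d_N/d_S)² = 208.8 / (40.0)² = 0.1305.

0.131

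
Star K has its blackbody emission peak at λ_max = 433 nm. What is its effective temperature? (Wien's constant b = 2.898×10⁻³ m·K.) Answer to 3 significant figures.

6.69×10^3 K

T = b/λ_max = 2.898×10⁻³ / (433×10⁻⁹) = 6693 K.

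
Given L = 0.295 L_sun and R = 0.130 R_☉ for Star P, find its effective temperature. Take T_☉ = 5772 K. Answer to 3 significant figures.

T/T_☉ = (L/L_☉)^(1/4) / (R/R_☉)^(1/2)
T = 5772 × (0.295)^(1/4) / √(0.130) = 5772 × 0.7370 / 0.3606 = 1.180×10^4 K.

1.18×10^4 K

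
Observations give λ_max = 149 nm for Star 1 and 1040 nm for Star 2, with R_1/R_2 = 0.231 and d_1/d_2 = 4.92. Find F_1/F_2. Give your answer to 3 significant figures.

5.23

Wien's law: T_1/T_2 = λ_2/λ_1 = 1040/149 = 6.980.
L_1/L_2 = (R_1/R_2)²(T_1/T_2)⁴ = (0.231)²(6.980)⁴ = 126.7.
F_1/F_2 = (L_1/L_2)/(d_1/d_2)² = 126.7/(4.92)² = 5.232.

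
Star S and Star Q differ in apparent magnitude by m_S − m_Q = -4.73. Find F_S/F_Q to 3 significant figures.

F_S/F_Q = 10^(−(m_S − m_Q)/2.5) = 10^(4.73/2.5) = 10^1.892 = 77.98.

78.0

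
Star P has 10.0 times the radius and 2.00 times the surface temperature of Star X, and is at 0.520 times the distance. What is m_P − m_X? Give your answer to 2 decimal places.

-9.43

L_P/L_X = (10.0)²(2.00)⁴ = 1600.
F_P/F_X = (L_P/L_X)/(d_P/d_X)² = 1600/0.2704 = 5917.
m_P − m_X = −2.5 log₁₀(5917) = -9.43.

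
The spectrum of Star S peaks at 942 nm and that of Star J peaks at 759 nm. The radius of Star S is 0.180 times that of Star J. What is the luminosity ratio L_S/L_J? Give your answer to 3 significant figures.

0.0137

Wien's law gives T ∝ 1/λ_max, so T_S/T_J = λ_J/λ_S = 759/942 = 0.8057.
Then L ∝ R²T⁴ gives L_S/L_J = (0.180)² × (0.8057)⁴ = 0.03240 × 0.4215 = 0.01366.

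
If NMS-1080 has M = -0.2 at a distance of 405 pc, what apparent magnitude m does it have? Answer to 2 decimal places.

m = M + 5 log₁₀(d/10 pc) = -0.2 + 5 log₁₀(405/10)
  = -0.2 + 5 × 1.607 = -0.2 + 8.04 = 7.84.

7.84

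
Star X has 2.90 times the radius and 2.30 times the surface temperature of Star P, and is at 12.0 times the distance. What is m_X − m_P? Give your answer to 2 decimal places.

L_X/L_P = (2.90)²(2.30)⁴ = 235.3.
F_X/F_P = (L_X/L_P)/(d_X/d_P)² = 235.3/144.0 = 1.634.
m_X − m_P = −2.5 log₁₀(1.634) = -0.53.

-0.53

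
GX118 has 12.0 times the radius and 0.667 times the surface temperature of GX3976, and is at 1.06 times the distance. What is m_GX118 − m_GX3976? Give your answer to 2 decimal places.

-3.51

L_GX118/L_GX3976 = (12.0)²(0.667)⁴ = 28.50.
F_GX118/F_GX3976 = (L_GX118/L_GX3976)/(d_GX118/d_GX3976)² = 28.50/1.124 = 25.37.
m_GX118 − m_GX3976 = −2.5 log₁₀(25.37) = -3.51.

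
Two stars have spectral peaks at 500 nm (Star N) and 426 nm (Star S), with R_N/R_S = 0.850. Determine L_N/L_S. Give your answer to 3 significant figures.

Wien's law gives T ∝ 1/λ_max, so T_N/T_S = λ_S/λ_N = 426/500 = 0.8520.
Then L ∝ R²T⁴ gives L_N/L_S = (0.850)² × (0.8520)⁴ = 0.7225 × 0.5269 = 0.3807.

0.381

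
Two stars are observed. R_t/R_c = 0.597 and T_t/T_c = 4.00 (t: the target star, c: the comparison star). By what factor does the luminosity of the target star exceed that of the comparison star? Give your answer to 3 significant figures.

From the Stefan–Boltzmann law, L ∝ R²T⁴, so
L_t/L_c = (R_t/R_c)² (T_t/T_c)⁴ = (0.597)² × (4.00)⁴ = 0.3564 × 256.0 = 91.24.

91.2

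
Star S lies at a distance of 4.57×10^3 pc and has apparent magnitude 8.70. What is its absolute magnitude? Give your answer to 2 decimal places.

-4.60

M = m − 5 log₁₀(d/10 pc) = 8.70 − 5 log₁₀(4.57×10^3/10)
  = 8.70 − 5 × 2.660 = 8.70 − 13.30 = -4.60.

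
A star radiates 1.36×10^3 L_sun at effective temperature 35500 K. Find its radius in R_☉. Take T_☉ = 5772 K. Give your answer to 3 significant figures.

R/R_☉ = √(L/L_☉) / (T/T_☉)² = √(1.36×10^3) / (6.150)²
       = 36.88 / 37.83 = 0.9749.

0.975 R_☉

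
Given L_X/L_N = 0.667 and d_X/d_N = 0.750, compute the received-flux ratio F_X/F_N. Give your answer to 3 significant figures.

1.19

F = L/(4πd²), so F_X/F_N = (L_X/L_N) / (d_X/d_N)²
= 0.667 / (0.750)² = 0.667 / 0.5625 = 1.186.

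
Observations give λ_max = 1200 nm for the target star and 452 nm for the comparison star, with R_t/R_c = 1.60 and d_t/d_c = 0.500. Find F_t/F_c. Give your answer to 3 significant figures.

Wien's law: T_t/T_c = λ_c/λ_t = 452/1200 = 0.3767.
L_t/L_c = (R_t/R_c)²(T_t/T_c)⁴ = (1.60)²(0.3767)⁴ = 0.05153.
F_t/F_c = (L_t/L_c)/(d_t/d_c)² = 0.05153/(0.500)² = 0.2061.

0.206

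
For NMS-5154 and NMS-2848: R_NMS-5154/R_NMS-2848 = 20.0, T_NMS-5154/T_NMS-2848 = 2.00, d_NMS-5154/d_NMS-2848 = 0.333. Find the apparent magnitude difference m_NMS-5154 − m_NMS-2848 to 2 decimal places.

L_NMS-5154/L_NMS-2848 = (20.0)²(2.00)⁴ = 6400.
F_NMS-5154/F_NMS-2848 = (L_NMS-5154/L_NMS-2848)/(d_NMS-5154/d_NMS-2848)² = 6400/0.1109 = 5.772×10^4.
m_NMS-5154 − m_NMS-2848 = −2.5 log₁₀(5.772×10^4) = -11.90.

-11.90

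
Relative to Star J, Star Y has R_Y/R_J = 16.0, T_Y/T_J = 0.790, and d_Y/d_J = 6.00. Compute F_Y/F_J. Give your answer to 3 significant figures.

2.77

L_Y/L_J = (R_Y/R_J)²(T_Y/T_J)⁴ = (16.0)² × (0.790)⁴ = 99.71.
F_Y/F_J = (L_Y/L_J)/(d_Y/d_J)² = 99.71 / (6.00)² = 2.770.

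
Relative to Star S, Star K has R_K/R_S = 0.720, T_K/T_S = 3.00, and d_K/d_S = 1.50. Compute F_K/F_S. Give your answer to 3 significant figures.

L_K/L_S = (R_K/R_S)²(T_K/T_S)⁴ = (0.720)² × (3.00)⁴ = 41.99.
F_K/F_S = (L_K/L_S)/(d_K/d_S)² = 41.99 / (1.50)² = 18.66.

18.7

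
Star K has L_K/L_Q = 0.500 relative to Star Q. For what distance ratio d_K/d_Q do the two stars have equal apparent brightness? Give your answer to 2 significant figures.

Equal flux requires L_K/d_K² = L_Q/d_Q², so d_K/d_Q = √(L_K/L_Q)
= √(0.500) = 0.7071.

0.71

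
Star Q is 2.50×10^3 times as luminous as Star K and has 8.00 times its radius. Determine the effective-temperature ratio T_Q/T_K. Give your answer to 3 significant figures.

L ∝ R²T⁴ gives T ∝ (L/R²)^(1/4), so
T_Q/T_K = (2.50×10^3 / 8.00²)^(1/4) = (39.06)^(1/4) = 2.500.

2.50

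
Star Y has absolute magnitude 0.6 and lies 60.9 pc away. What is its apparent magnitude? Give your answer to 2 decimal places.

4.52

m = M + 5 log₁₀(d/10 pc) = 0.6 + 5 log₁₀(60.9/10)
  = 0.6 + 5 × 0.785 = 0.6 + 3.92 = 4.52.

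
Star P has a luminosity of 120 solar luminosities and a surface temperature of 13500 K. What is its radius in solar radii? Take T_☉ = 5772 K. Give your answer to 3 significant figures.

R/R_☉ = √(L/L_☉) / (T/T_☉)² = √(120) / (2.339)²
       = 10.95 / 5.470 = 2.003.

2.00 solar radii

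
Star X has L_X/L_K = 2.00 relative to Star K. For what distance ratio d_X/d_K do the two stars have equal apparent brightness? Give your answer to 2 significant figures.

1.4

Equal flux requires L_X/d_X² = L_K/d_K², so d_X/d_K = √(L_X/L_K)
= √(2.00) = 1.414.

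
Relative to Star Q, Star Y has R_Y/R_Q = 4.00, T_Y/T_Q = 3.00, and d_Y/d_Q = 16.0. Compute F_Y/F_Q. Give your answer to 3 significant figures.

5.06

L_Y/L_Q = (R_Y/R_Q)²(T_Y/T_Q)⁴ = (4.00)² × (3.00)⁴ = 1296.
F_Y/F_Q = (L_Y/L_Q)/(d_Y/d_Q)² = 1296 / (16.0)² = 5.062.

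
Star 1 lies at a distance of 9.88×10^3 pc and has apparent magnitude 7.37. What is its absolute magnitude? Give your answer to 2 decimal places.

-7.60

M = m − 5 log₁₀(d/10 pc) = 7.37 − 5 log₁₀(9.88×10^3/10)
  = 7.37 − 5 × 2.995 = 7.37 − 14.97 = -7.60.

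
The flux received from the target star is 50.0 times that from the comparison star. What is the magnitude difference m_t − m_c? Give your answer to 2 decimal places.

m_t − m_c = −2.5 log₁₀(F_t/F_c) = −2.5 log₁₀(50.0) = −2.5 × (1.699) = -4.247.

-4.25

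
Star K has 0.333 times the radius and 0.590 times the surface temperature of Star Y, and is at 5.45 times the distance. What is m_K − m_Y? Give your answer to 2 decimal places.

L_K/L_Y = (0.333)²(0.590)⁴ = 0.01344.
F_K/F_Y = (L_K/L_Y)/(d_K/d_Y)² = 0.01344/29.70 = 4.524×10^-4.
m_K − m_Y = −2.5 log₁₀(4.524×10^-4) = 8.36.

8.36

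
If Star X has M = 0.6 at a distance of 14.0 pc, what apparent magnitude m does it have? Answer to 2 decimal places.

1.33

m = M + 5 log₁₀(d/10 pc) = 0.6 + 5 log₁₀(14.0/10)
  = 0.6 + 5 × 0.146 = 0.6 + 0.73 = 1.33.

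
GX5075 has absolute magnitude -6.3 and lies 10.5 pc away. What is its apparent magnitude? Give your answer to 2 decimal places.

-6.19

m = M + 5 log₁₀(d/10 pc) = -6.3 + 5 log₁₀(10.5/10)
  = -6.3 + 5 × 0.021 = -6.3 + 0.11 = -6.19.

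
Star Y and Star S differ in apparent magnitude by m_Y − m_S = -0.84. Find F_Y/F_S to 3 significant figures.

F_Y/F_S = 10^(−(m_Y − m_S)/2.5) = 10^(0.84/2.5) = 10^0.336 = 2.168.

2.17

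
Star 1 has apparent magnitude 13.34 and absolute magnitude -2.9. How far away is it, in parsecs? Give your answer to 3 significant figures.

m − M = 5 log₁₀(d/10 pc)
13.34 − (-2.9) = 16.24 = 5 log₁₀(d/10)
d = 10 × 10^(16.24/5) = 10 × 10^3.248 = 1.770×10^4 pc.

1.77×10^4 pc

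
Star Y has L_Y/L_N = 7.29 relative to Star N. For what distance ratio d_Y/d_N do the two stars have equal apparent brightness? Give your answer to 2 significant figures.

Equal flux requires L_Y/d_Y² = L_N/d_N², so d_Y/d_N = √(L_Y/L_N)
= √(7.29) = 2.700.

2.7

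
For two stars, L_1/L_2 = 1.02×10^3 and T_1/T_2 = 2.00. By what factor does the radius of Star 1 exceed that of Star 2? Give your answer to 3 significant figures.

7.98

L ∝ R²T⁴ gives R ∝ √L / T², so
R_1/R_2 = √(1.02×10^3) / (2.00)² = 31.94 / 4.000 = 7.984.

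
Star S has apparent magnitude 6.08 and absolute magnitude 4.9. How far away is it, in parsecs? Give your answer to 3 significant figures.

m − M = 5 log₁₀(d/10 pc)
6.08 − (4.9) = 1.18 = 5 log₁₀(d/10)
d = 10 × 10^(1.18/5) = 10 × 10^0.236 = 17.22 pc.

17.2 pc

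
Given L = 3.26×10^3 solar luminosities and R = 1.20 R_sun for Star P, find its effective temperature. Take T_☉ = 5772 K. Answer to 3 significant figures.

3.98×10^4 K

T/T_☉ = (L/L_☉)^(1/4) / (R/R_☉)^(1/2)
T = 5772 × (3.26×10^3)^(1/4) / √(1.20) = 5772 × 7.556 / 1.095 = 3.981×10^4 K.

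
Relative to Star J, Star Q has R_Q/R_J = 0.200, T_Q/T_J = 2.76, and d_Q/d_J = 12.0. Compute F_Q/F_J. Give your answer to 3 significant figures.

0.0161

L_Q/L_J = (R_Q/R_J)²(T_Q/T_J)⁴ = (0.200)² × (2.76)⁴ = 2.321.
F_Q/F_J = (L_Q/L_J)/(d_Q/d_J)² = 2.321 / (12.0)² = 0.01612.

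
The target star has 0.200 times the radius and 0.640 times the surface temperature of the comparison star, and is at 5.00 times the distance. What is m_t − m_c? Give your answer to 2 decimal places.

L_t/L_c = (0.200)²(0.640)⁴ = 0.006711.
F_t/F_c = (L_t/L_c)/(d_t/d_c)² = 0.006711/25.00 = 2.684×10^-4.
m_t − m_c = −2.5 log₁₀(2.684×10^-4) = 8.93.

8.93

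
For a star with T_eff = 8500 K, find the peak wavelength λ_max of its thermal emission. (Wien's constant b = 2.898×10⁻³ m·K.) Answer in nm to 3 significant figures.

341 nm

λ_max = b/T = 2.898×10⁻³ / 8500 = 3.41×10^-7 m = 340.9 nm.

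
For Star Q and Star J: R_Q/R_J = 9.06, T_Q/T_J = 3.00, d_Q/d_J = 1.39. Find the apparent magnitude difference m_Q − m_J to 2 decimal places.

L_Q/L_J = (9.06)²(3.00)⁴ = 6649.
F_Q/F_J = (L_Q/L_J)/(d_Q/d_J)² = 6649/1.932 = 3441.
m_Q − m_J = −2.5 log₁₀(3441) = -8.84.

-8.84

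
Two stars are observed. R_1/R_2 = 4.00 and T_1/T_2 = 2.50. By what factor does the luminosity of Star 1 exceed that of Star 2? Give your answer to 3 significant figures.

From the Stefan–Boltzmann law, L ∝ R²T⁴, so
L_1/L_2 = (R_1/R_2)² (T_1/T_2)⁴ = (4.00)² × (2.50)⁴ = 16.00 × 39.06 = 625.0.

625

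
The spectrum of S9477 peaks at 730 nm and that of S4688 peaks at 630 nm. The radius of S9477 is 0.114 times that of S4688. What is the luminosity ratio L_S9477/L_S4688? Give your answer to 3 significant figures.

0.00721

Wien's law gives T ∝ 1/λ_max, so T_S9477/T_S4688 = λ_S4688/λ_S9477 = 630/730 = 0.8630.
Then L ∝ R²T⁴ gives L_S9477/L_S4688 = (0.114)² × (0.8630)⁴ = 0.01300 × 0.5547 = 0.007209.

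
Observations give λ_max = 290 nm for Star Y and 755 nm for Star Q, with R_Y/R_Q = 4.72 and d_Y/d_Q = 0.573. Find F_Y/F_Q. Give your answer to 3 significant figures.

3.12×10^3

Wien's law: T_Y/T_Q = λ_Q/λ_Y = 755/290 = 2.603.
L_Y/L_Q = (R_Y/R_Q)²(T_Y/T_Q)⁴ = (4.72)²(2.603)⁴ = 1023.
F_Y/F_Q = (L_Y/L_Q)/(d_Y/d_Q)² = 1023/(0.573)² = 3117.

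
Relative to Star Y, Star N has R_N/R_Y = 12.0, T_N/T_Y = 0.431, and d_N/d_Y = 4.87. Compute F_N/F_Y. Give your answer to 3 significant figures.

L_N/L_Y = (R_N/R_Y)²(T_N/T_Y)⁴ = (12.0)² × (0.431)⁴ = 4.969.
F_N/F_Y = (L_N/L_Y)/(d_N/d_Y)² = 4.969 / (4.87)² = 0.2095.

0.210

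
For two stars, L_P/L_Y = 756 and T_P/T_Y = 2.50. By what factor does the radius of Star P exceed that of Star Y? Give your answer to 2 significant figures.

4.4

L ∝ R²T⁴ gives R ∝ √L / T², so
R_P/R_Y = √(756) / (2.50)² = 27.50 / 6.250 = 4.399.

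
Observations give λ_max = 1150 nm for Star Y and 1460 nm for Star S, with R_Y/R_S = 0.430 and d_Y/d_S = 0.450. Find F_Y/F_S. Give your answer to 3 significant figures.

Wien's law: T_Y/T_S = λ_S/λ_Y = 1460/1150 = 1.270.
L_Y/L_S = (R_Y/R_S)²(T_Y/T_S)⁴ = (0.430)²(1.270)⁴ = 0.4803.
F_Y/F_S = (L_Y/L_S)/(d_Y/d_S)² = 0.4803/(0.450)² = 2.372.

2.37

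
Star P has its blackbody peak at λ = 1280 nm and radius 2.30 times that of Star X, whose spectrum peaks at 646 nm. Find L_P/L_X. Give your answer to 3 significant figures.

Wien's law gives T ∝ 1/λ_max, so T_P/T_X = λ_X/λ_P = 646/1280 = 0.5047.
Then L ∝ R²T⁴ gives L_P/L_X = (2.30)² × (0.5047)⁴ = 5.290 × 0.06488 = 0.3432.

0.343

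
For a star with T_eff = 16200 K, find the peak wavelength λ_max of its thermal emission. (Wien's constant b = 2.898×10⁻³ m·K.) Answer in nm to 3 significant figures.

λ_max = b/T = 2.898×10⁻³ / 16200 = 1.79×10^-7 m = 178.9 nm.

179 nm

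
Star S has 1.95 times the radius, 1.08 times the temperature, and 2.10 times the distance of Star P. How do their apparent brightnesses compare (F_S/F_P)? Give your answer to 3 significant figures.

L_S/L_P = (R_S/R_P)²(T_S/T_P)⁴ = (1.95)² × (1.08)⁴ = 5.173.
F_S/F_P = (L_S/L_P)/(d_S/d_P)² = 5.173 / (2.10)² = 1.173.

1.17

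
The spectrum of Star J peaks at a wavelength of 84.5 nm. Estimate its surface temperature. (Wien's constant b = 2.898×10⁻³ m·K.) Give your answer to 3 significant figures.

T = b/λ_max = 2.898×10⁻³ / (84.5×10⁻⁹) = 3.430×10^4 K.

3.43×10^4 K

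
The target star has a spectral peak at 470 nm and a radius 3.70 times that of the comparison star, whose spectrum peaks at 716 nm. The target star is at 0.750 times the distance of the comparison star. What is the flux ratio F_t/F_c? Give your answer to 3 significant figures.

131

Wien's law: T_t/T_c = λ_c/λ_t = 716/470 = 1.523.
L_t/L_c = (R_t/R_c)²(T_t/T_c)⁴ = (3.70)²(1.523)⁴ = 73.73.
F_t/F_c = (L_t/L_c)/(d_t/d_c)² = 73.73/(0.750)² = 131.1.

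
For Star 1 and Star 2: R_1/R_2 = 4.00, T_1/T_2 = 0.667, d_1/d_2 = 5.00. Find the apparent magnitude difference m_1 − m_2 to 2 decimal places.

2.24

L_1/L_2 = (4.00)²(0.667)⁴ = 3.167.
F_1/F_2 = (L_1/L_2)/(d_1/d_2)² = 3.167/25.00 = 0.1267.
m_1 − m_2 = −2.5 log₁₀(0.1267) = 2.24.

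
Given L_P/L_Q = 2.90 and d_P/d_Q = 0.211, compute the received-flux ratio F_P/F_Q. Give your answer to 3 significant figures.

F = L/(4πd²), so F_P/F_Q = (L_P/L_Q) / (d_P/d_Q)²
= 2.90 / (0.211)² = 2.90 / 0.04452 = 65.14.

65.1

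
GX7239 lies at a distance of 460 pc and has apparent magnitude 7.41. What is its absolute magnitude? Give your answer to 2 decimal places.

M = m − 5 log₁₀(d/10 pc) = 7.41 − 5 log₁₀(460/10)
  = 7.41 − 5 × 1.663 = 7.41 − 8.31 = -0.90.

-0.90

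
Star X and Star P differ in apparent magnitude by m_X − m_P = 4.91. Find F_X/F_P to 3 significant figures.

F_X/F_P = 10^(−(m_X − m_P)/2.5) = 10^(-4.91/2.5) = 10^-1.964 = 0.01086.

0.0109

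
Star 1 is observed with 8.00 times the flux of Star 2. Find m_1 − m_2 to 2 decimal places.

-2.26

m_1 − m_2 = −2.5 log₁₀(F_1/F_2) = −2.5 log₁₀(8.00) = −2.5 × (0.903) = -2.258.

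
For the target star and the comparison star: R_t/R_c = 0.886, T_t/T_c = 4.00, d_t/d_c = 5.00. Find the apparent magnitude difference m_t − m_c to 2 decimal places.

-2.26

L_t/L_c = (0.886)²(4.00)⁴ = 201.0.
F_t/F_c = (L_t/L_c)/(d_t/d_c)² = 201.0/25.00 = 8.038.
m_t − m_c = −2.5 log₁₀(8.038) = -2.26.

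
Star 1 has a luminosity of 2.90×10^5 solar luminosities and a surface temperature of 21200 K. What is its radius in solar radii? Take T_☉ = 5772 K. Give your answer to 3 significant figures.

R/R_☉ = √(L/L_☉) / (T/T_☉)² = √(2.90×10^5) / (3.673)²
       = 538.5 / 13.49 = 39.92.

39.9 solar radii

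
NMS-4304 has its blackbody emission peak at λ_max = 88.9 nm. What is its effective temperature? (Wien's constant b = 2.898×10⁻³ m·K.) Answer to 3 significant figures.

T = b/λ_max = 2.898×10⁻³ / (88.9×10⁻⁹) = 3.260×10^4 K.

3.26×10^4 K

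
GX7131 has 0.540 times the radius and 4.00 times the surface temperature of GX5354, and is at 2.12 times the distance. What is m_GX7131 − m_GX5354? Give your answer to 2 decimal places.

-3.05

L_GX7131/L_GX5354 = (0.540)²(4.00)⁴ = 74.65.
F_GX7131/F_GX5354 = (L_GX7131/L_GX5354)/(d_GX7131/d_GX5354)² = 74.65/4.494 = 16.61.
m_GX7131 − m_GX5354 = −2.5 log₁₀(16.61) = -3.05.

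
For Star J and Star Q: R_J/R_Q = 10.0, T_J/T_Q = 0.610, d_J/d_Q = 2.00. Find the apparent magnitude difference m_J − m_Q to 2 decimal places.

-1.35

L_J/L_Q = (10.0)²(0.610)⁴ = 13.85.
F_J/F_Q = (L_J/L_Q)/(d_J/d_Q)² = 13.85/4.000 = 3.461.
m_J − m_Q = −2.5 log₁₀(3.461) = -1.35.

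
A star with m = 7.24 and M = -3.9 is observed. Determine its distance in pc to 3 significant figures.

m − M = 5 log₁₀(d/10 pc)
7.24 − (-3.9) = 11.14 = 5 log₁₀(d/10)
d = 10 × 10^(11.14/5) = 10 × 10^2.228 = 1690 pc.

1.69×10^3 pc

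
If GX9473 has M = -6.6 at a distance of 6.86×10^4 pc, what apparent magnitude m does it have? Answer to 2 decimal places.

m = M + 5 log₁₀(d/10 pc) = -6.6 + 5 log₁₀(6.86×10^4/10)
  = -6.6 + 5 × 3.836 = -6.6 + 19.18 = 12.58.

12.58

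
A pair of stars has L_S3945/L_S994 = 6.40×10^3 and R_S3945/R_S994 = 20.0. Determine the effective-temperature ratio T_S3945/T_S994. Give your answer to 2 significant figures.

2.0

L ∝ R²T⁴ gives T ∝ (L/R²)^(1/4), so
T_S3945/T_S994 = (6.40×10^3 / 20.0²)^(1/4) = (16.00)^(1/4) = 2.000.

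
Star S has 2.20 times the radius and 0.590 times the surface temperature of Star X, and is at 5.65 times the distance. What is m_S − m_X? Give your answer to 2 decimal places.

L_S/L_X = (2.20)²(0.590)⁴ = 0.5865.
F_S/F_X = (L_S/L_X)/(d_S/d_X)² = 0.5865/31.92 = 0.01837.
m_S − m_X = −2.5 log₁₀(0.01837) = 4.34.

4.34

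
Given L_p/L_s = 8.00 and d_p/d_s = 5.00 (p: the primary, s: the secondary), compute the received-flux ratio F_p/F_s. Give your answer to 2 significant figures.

F = L/(4πd²), so F_p/F_s = (L_p/L_s) / (d_p/d_s)²
= 8.00 / (5.00)² = 8.00 / 25.00 = 0.3200.

0.32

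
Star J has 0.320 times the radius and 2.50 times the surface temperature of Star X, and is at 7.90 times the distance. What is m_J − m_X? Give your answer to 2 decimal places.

2.98

L_J/L_X = (0.320)²(2.50)⁴ = 4.000.
F_J/F_X = (L_J/L_X)/(d_J/d_X)² = 4.000/62.41 = 0.06409.
m_J − m_X = −2.5 log₁₀(0.06409) = 2.98.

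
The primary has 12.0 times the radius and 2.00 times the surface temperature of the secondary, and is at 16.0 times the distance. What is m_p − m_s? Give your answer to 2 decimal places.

-2.39

L_p/L_s = (12.0)²(2.00)⁴ = 2304.
F_p/F_s = (L_p/L_s)/(d_p/d_s)² = 2304/256.0 = 9.000.
m_p − m_s = −2.5 log₁₀(9.000) = -2.39.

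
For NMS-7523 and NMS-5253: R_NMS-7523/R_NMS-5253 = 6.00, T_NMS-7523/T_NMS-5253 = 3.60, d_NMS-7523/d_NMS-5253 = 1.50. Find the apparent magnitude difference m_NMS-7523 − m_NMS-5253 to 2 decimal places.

-8.57

L_NMS-7523/L_NMS-5253 = (6.00)²(3.60)⁴ = 6047.
F_NMS-7523/F_NMS-5253 = (L_NMS-7523/L_NMS-5253)/(d_NMS-7523/d_NMS-5253)² = 6047/2.250 = 2687.
m_NMS-7523 − m_NMS-5253 = −2.5 log₁₀(2687) = -8.57.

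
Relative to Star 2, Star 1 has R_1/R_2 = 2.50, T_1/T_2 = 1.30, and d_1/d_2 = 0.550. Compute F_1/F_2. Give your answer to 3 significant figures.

59.0

L_1/L_2 = (R_1/R_2)²(T_1/T_2)⁴ = (2.50)² × (1.30)⁴ = 17.85.
F_1/F_2 = (L_1/L_2)/(d_1/d_2)² = 17.85 / (0.550)² = 59.01.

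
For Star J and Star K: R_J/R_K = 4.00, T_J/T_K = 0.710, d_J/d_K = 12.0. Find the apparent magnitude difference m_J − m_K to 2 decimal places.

3.87

L_J/L_K = (4.00)²(0.710)⁴ = 4.066.
F_J/F_K = (L_J/L_K)/(d_J/d_K)² = 4.066/144.0 = 0.02824.
m_J − m_K = −2.5 log₁₀(0.02824) = 3.87.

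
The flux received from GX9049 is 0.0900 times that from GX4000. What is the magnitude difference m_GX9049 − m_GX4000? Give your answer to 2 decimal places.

m_GX9049 − m_GX4000 = −2.5 log₁₀(F_GX9049/F_GX4000) = −2.5 log₁₀(0.0900) = −2.5 × (-1.046) = 2.614.

2.61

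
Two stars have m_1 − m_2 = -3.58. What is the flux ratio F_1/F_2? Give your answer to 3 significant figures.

27.0

F_1/F_2 = 10^(−(m_1 − m_2)/2.5) = 10^(3.58/2.5) = 10^1.432 = 27.04.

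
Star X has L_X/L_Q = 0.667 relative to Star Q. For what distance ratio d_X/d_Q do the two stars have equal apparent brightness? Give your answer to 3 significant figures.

Equal flux requires L_X/d_X² = L_Q/d_Q², so d_X/d_Q = √(L_X/L_Q)
= √(0.667) = 0.8167.

0.817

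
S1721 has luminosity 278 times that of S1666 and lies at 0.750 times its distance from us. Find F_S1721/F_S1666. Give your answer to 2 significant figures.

4.9×10^2

F = L/(4πd²), so F_S1721/F_S1666 = (L_S1721/L_S1666) / (d_S1721/d_S1666)²
= 278 / (0.750)² = 278 / 0.5625 = 494.2.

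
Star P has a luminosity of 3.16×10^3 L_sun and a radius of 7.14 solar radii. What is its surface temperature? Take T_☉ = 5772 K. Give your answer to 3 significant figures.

T/T_☉ = (L/L_☉)^(1/4) / (R/R_☉)^(1/2)
T = 5772 × (3.16×10^3)^(1/4) / √(7.14) = 5772 × 7.498 / 2.672 = 1.620×10^4 K.

1.62×10^4 K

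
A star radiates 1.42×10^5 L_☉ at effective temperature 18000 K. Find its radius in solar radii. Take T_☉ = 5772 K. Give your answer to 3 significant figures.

R/R_☉ = √(L/L_☉) / (T/T_☉)² = √(1.42×10^5) / (3.119)²
       = 376.8 / 9.725 = 38.75.

38.7 solar radii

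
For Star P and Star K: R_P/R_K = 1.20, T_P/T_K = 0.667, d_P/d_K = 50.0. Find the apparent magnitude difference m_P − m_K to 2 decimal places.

L_P/L_K = (1.20)²(0.667)⁴ = 0.2850.
F_P/F_K = (L_P/L_K)/(d_P/d_K)² = 0.2850/2500 = 1.140×10^-4.
m_P − m_K = −2.5 log₁₀(1.140×10^-4) = 9.86.

9.86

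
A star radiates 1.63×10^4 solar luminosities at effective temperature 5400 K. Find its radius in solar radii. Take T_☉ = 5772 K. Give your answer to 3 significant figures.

R/R_☉ = √(L/L_☉) / (T/T_☉)² = √(1.63×10^4) / (0.9356)²
       = 127.7 / 0.8753 = 145.9.

146 solar radii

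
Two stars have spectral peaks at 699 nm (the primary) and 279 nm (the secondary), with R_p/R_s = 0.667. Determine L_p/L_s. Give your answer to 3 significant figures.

0.0113

Wien's law gives T ∝ 1/λ_max, so T_p/T_s = λ_s/λ_p = 279/699 = 0.3991.
Then L ∝ R²T⁴ gives L_p/L_s = (0.667)² × (0.3991)⁴ = 0.4449 × 0.02538 = 0.01129.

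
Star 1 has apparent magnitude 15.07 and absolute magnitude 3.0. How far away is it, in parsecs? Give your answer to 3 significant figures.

2.59×10^3 pc

m − M = 5 log₁₀(d/10 pc)
15.07 − (3.0) = 12.07 = 5 log₁₀(d/10)
d = 10 × 10^(12.07/5) = 10 × 10^2.414 = 2594 pc.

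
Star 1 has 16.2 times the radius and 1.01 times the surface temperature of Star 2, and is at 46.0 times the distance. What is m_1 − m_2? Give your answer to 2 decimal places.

2.22

L_1/L_2 = (16.2)²(1.01)⁴ = 273.1.
F_1/F_2 = (L_1/L_2)/(d_1/d_2)² = 273.1/2116 = 0.1291.
m_1 − m_2 = −2.5 log₁₀(0.1291) = 2.22.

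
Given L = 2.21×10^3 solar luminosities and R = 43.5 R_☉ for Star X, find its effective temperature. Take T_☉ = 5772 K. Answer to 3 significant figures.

T/T_☉ = (L/L_☉)^(1/4) / (R/R_☉)^(1/2)
T = 5772 × (2.21×10^3)^(1/4) / √(43.5) = 5772 × 6.856 / 6.595 = 6000 K.

6.00×10^3 K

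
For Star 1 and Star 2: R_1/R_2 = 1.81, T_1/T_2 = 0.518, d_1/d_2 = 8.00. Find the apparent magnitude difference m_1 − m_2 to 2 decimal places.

L_1/L_2 = (1.81)²(0.518)⁴ = 0.2359.
F_1/F_2 = (L_1/L_2)/(d_1/d_2)² = 0.2359/64.00 = 0.003685.
m_1 − m_2 = −2.5 log₁₀(0.003685) = 6.08.

6.08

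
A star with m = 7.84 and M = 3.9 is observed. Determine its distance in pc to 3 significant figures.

m − M = 5 log₁₀(d/10 pc)
7.84 − (3.9) = 3.94 = 5 log₁₀(d/10)
d = 10 × 10^(3.94/5) = 10 × 10^0.788 = 61.38 pc.

61.4 pc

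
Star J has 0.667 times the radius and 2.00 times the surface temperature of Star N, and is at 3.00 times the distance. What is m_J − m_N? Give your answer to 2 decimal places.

0.25

L_J/L_N = (0.667)²(2.00)⁴ = 7.118.
F_J/F_N = (L_J/L_N)/(d_J/d_N)² = 7.118/9.000 = 0.7909.
m_J − m_N = −2.5 log₁₀(0.7909) = 0.25.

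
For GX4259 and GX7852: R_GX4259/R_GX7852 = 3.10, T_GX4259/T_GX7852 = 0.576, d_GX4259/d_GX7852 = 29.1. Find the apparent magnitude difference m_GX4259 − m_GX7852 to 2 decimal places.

7.26

L_GX4259/L_GX7852 = (3.10)²(0.576)⁴ = 1.058.
F_GX4259/F_GX7852 = (L_GX4259/L_GX7852)/(d_GX4259/d_GX7852)² = 1.058/846.8 = 0.001249.
m_GX4259 − m_GX7852 = −2.5 log₁₀(0.001249) = 7.26.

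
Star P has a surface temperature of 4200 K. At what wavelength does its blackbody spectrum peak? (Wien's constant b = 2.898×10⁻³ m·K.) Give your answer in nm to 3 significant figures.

λ_max = b/T = 2.898×10⁻³ / 4200 = 6.90×10^-7 m = 690.0 nm.

690 nm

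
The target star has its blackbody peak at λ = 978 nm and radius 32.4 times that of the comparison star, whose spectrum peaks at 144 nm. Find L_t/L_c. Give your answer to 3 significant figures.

0.493

Wien's law gives T ∝ 1/λ_max, so T_t/T_c = λ_c/λ_t = 144/978 = 0.1472.
Then L ∝ R²T⁴ gives L_t/L_c = (32.4)² × (0.1472)⁴ = 1050 × 4.700×10^-4 = 0.4934.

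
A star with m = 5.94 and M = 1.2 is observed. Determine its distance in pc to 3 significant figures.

m − M = 5 log₁₀(d/10 pc)
5.94 − (1.2) = 4.74 = 5 log₁₀(d/10)
d = 10 × 10^(4.74/5) = 10 × 10^0.948 = 88.72 pc.

88.7 pc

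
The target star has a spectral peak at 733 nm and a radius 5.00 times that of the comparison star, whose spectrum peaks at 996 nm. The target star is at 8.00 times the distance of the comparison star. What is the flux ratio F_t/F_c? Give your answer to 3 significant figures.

Wien's law: T_t/T_c = λ_c/λ_t = 996/733 = 1.359.
L_t/L_c = (R_t/R_c)²(T_t/T_c)⁴ = (5.00)²(1.359)⁴ = 85.22.
F_t/F_c = (L_t/L_c)/(d_t/d_c)² = 85.22/(8.00)² = 1.332.

1.33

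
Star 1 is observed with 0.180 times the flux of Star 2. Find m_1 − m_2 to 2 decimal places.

m_1 − m_2 = −2.5 log₁₀(F_1/F_2) = −2.5 log₁₀(0.180) = −2.5 × (-0.745) = 1.862.

1.86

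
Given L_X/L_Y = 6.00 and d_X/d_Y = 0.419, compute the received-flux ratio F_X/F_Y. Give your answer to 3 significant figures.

F = L/(4πd²), so F_X/F_Y = (L_X/L_Y) / (d_X/d_Y)²
= 6.00 / (0.419)² = 6.00 / 0.1756 = 34.18.

34.2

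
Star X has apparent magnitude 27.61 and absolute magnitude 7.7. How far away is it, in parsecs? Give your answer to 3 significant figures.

9.59×10^4 pc

m − M = 5 log₁₀(d/10 pc)
27.61 − (7.7) = 19.91 = 5 log₁₀(d/10)
d = 10 × 10^(19.91/5) = 10 × 10^3.982 = 9.594×10^4 pc.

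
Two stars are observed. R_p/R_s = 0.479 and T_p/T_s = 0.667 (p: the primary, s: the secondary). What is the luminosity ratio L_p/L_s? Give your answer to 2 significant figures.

0.045

From the Stefan–Boltzmann law, L ∝ R²T⁴, so
L_p/L_s = (R_p/R_s)² (T_p/T_s)⁴ = (0.479)² × (0.667)⁴ = 0.2294 × 0.1979 = 0.04541.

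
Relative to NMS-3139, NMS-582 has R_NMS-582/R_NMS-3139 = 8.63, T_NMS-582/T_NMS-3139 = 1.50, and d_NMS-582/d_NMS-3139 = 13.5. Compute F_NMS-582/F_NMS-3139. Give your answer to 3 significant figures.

L_NMS-582/L_NMS-3139 = (R_NMS-582/R_NMS-3139)²(T_NMS-582/T_NMS-3139)⁴ = (8.63)² × (1.50)⁴ = 377.0.
F_NMS-582/F_NMS-3139 = (L_NMS-582/L_NMS-3139)/(d_NMS-582/d_NMS-3139)² = 377.0 / (13.5)² = 2.069.

2.07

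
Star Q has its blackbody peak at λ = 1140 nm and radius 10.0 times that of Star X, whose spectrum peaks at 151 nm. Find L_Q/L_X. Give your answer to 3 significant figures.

Wien's law gives T ∝ 1/λ_max, so T_Q/T_X = λ_X/λ_Q = 151/1140 = 0.1325.
Then L ∝ R²T⁴ gives L_Q/L_X = (10.0)² × (0.1325)⁴ = 100.0 × 3.078×10^-4 = 0.03078.

0.0308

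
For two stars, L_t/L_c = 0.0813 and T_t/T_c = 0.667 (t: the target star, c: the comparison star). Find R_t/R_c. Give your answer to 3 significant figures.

L ∝ R²T⁴ gives R ∝ √L / T², so
R_t/R_c = √(0.0813) / (0.667)² = 0.2851 / 0.4449 = 0.6409.

0.641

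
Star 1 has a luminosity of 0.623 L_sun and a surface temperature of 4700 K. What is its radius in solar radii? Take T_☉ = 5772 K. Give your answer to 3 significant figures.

1.19 solar radii

R/R_☉ = √(L/L_☉) / (T/T_☉)² = √(0.623) / (0.8143)²
       = 0.7893 / 0.6630 = 1.190.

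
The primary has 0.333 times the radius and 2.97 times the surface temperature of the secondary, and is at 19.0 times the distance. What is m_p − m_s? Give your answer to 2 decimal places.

L_p/L_s = (0.333)²(2.97)⁴ = 8.628.
F_p/F_s = (L_p/L_s)/(d_p/d_s)² = 8.628/361.0 = 0.02390.
m_p − m_s = −2.5 log₁₀(0.02390) = 4.05.

4.05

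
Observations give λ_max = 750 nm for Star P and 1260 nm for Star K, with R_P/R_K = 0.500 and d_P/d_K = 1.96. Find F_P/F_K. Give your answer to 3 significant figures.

Wien's law: T_P/T_K = λ_K/λ_P = 1260/750 = 1.680.
L_P/L_K = (R_P/R_K)²(T_P/T_K)⁴ = (0.500)²(1.680)⁴ = 1.991.
F_P/F_K = (L_P/L_K)/(d_P/d_K)² = 1.991/(1.96)² = 0.5184.

0.518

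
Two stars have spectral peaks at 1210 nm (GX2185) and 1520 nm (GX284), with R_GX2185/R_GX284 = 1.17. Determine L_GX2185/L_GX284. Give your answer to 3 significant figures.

Wien's law gives T ∝ 1/λ_max, so T_GX2185/T_GX284 = λ_GX284/λ_GX2185 = 1520/1210 = 1.256.
Then L ∝ R²T⁴ gives L_GX2185/L_GX284 = (1.17)² × (1.256)⁴ = 1.369 × 2.490 = 3.409.

3.41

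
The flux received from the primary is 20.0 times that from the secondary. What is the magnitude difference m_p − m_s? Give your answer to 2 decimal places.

-3.25

m_p − m_s = −2.5 log₁₀(F_p/F_s) = −2.5 log₁₀(20.0) = −2.5 × (1.301) = -3.253.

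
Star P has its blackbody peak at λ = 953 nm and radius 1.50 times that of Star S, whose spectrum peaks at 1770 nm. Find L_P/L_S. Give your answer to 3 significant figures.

26.8

Wien's law gives T ∝ 1/λ_max, so T_P/T_S = λ_S/λ_P = 1770/953 = 1.857.
Then L ∝ R²T⁴ gives L_P/L_S = (1.50)² × (1.857)⁴ = 2.250 × 11.90 = 26.77.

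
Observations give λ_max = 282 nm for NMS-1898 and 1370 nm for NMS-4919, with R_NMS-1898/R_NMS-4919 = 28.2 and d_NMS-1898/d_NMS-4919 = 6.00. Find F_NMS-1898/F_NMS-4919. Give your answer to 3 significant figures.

Wien's law: T_NMS-1898/T_NMS-4919 = λ_NMS-4919/λ_NMS-1898 = 1370/282 = 4.858.
L_NMS-1898/L_NMS-4919 = (R_NMS-1898/R_NMS-4919)²(T_NMS-1898/T_NMS-4919)⁴ = (28.2)²(4.858)⁴ = 4.430×10^5.
F_NMS-1898/F_NMS-4919 = (L_NMS-1898/L_NMS-4919)/(d_NMS-1898/d_NMS-4919)² = 4.430×10^5/(6.00)² = 1.230×10^4.

1.23×10^4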